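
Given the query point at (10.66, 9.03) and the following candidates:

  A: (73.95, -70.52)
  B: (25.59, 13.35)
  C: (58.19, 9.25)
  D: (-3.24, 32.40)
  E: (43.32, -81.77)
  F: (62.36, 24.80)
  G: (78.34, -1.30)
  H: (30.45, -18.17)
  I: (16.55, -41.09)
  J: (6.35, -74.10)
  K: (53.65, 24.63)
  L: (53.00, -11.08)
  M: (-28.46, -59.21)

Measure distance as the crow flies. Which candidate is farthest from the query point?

A

Distances from (10.66, 9.03):
A: 101.66
B: 15.54
C: 47.53
D: 27.19
E: 96.50
F: 54.05
G: 68.46
H: 33.64
I: 50.46
J: 83.24
K: 45.73
L: 46.87
M: 78.66
Maximum: A at 101.66.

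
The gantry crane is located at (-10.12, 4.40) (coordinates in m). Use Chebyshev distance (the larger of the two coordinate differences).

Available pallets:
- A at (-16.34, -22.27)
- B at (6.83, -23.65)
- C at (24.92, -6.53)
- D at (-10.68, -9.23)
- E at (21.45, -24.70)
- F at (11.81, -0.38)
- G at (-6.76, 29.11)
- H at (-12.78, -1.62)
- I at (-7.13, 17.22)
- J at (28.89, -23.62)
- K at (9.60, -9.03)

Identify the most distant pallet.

Distances from (-10.12, 4.40):
A: max(|-6.22|, |-26.67|) = 26.67 m
B: max(|16.95|, |-28.05|) = 28.05 m
C: max(|35.04|, |-10.93|) = 35.04 m
D: max(|-0.56|, |-13.63|) = 13.63 m
E: max(|31.57|, |-29.10|) = 31.57 m
F: max(|21.93|, |-4.78|) = 21.93 m
G: max(|3.36|, |24.71|) = 24.71 m
H: max(|-2.66|, |-6.02|) = 6.02 m
I: max(|2.99|, |12.82|) = 12.82 m
J: max(|39.01|, |-28.02|) = 39.01 m
K: max(|19.72|, |-13.43|) = 19.72 m
Maximum: J at 39.01 m.

J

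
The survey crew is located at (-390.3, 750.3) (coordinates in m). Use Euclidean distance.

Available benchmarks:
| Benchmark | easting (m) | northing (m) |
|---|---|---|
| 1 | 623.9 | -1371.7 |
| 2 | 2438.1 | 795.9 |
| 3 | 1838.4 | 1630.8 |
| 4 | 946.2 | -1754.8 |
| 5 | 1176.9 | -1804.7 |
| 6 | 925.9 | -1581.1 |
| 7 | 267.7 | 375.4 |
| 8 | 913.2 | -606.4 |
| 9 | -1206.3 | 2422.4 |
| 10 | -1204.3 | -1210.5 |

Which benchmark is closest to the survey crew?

7

Distances from (-390.3, 750.3):
1: √((1014.2)² + (-2122.0)²) = √(1028601.640 + 4502884.000) = 2351.9 m
2: √((2828.4)² + (45.6)²) = √(7999846.560 + 2079.360) = 2828.8 m
3: √((2228.7)² + (880.5)²) = √(4967103.690 + 775280.250) = 2396.3 m
4: √((1336.5)² + (-2505.1)²) = √(1786232.250 + 6275526.010) = 2839.3 m
5: √((1567.2)² + (-2555.0)²) = √(2456115.840 + 6528025.000) = 2997.4 m
6: √((1316.2)² + (-2331.4)²) = √(1732382.440 + 5435425.960) = 2677.3 m
7: √((658.0)² + (-374.9)²) = √(432964.000 + 140550.010) = 757.3 m
8: √((1303.5)² + (-1356.7)²) = √(1699112.250 + 1840634.890) = 1881.4 m
9: √((-816.0)² + (1672.1)²) = √(665856.000 + 2795918.410) = 1860.6 m
10: √((-814.0)² + (-1960.8)²) = √(662596.000 + 3844736.640) = 2123.0 m
Minimum: 7 at 757.3 m.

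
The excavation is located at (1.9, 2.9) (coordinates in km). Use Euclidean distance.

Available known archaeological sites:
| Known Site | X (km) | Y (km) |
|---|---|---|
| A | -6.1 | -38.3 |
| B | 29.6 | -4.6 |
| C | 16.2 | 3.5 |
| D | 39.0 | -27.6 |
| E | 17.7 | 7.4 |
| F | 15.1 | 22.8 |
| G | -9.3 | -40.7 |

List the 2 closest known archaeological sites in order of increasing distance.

C, E

Distances from (1.9, 2.9):
A: √((-8.0)² + (-41.2)²) = √(64.000 + 1697.440) = 42.0 km
B: √((27.7)² + (-7.5)²) = √(767.290 + 56.250) = 28.7 km
C: √((14.3)² + (0.6)²) = √(204.490 + 0.360) = 14.3 km
D: √((37.1)² + (-30.5)²) = √(1376.410 + 930.250) = 48.0 km
E: √((15.8)² + (4.5)²) = √(249.640 + 20.250) = 16.4 km
F: √((13.2)² + (19.9)²) = √(174.240 + 396.010) = 23.9 km
G: √((-11.2)² + (-43.6)²) = √(125.440 + 1900.960) = 45.0 km
Sorted: C (14.3 km) < E (16.4 km) < F (23.9 km) < B (28.7 km) < …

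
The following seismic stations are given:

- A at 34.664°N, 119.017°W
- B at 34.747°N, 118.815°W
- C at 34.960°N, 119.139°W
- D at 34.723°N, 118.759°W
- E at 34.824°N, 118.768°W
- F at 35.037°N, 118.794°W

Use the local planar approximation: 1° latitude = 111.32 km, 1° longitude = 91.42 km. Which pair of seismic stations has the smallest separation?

Pairwise distances:
B–D: √((-0.024·111.32)² + (0.056·91.42)²) = √(7.13787 + 26.20949) = 5.775 km
B–E: √((0.077·111.32)² + (0.047·91.42)²) = √(73.47301 + 18.46197) = 9.588 km
D–E: √((0.101·111.32)² + (-0.009·91.42)²) = √(126.41224 + 0.67697) = 11.273 km
A–B: √((0.083·111.32)² + (0.202·91.42)²) = √(85.36947 + 341.02418) = 20.649 km
E–F: √((0.213·111.32)² + (-0.026·91.42)²) = √(562.21911 + 5.64975) = 23.830 km
A–D: √((0.059·111.32)² + (0.258·91.42)²) = √(43.13705 + 556.31638) = 24.484 km
A–E: √((0.160·111.32)² + (0.249·91.42)²) = √(317.23885 + 518.18057) = 28.904 km
B–F: √((0.290·111.32)² + (0.021·91.42)²) = √(1042.17918 + 3.68571) = 32.340 km
C–F: √((0.077·111.32)² + (0.345·91.42)²) = √(73.47301 + 994.76529) = 32.684 km
A–C: √((0.296·111.32)² + (-0.122·91.42)²) = √(1085.74995 + 124.39476) = 34.787 km
D–F: √((0.314·111.32)² + (-0.035·91.42)²) = √(1221.81567 + 10.23808) = 35.101 km
C–E: √((-0.136·111.32)² + (0.371·91.42)²) = √(229.20507 + 1150.35068) = 37.142 km
B–C: √((0.213·111.32)² + (-0.324·91.42)²) = √(562.21911 + 877.34914) = 37.942 km
C–D: √((-0.237·111.32)² + (0.380·91.42)²) = √(696.05425 + 1206.83981) = 43.622 km
A–F: √((0.373·111.32)² + (0.223·91.42)²) = √(1724.10638 + 415.61591) = 46.257 km
Closest pair: B–D at 5.775 km.

B and D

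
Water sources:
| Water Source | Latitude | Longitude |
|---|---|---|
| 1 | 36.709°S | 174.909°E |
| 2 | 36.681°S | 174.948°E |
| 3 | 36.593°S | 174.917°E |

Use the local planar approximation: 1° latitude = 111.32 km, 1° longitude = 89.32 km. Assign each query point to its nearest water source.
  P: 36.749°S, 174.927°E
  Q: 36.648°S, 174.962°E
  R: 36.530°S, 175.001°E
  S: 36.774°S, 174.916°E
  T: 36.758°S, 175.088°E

P→1; Q→2; R→3; S→1; T→2

P at 36.749°S, 174.927°E:
  1: 4.734 km
  2: 7.799 km
  3: 17.389 km
  → nearest: 1 (4.734 km)
Q at 36.648°S, 174.962°E:
  1: 8.278 km
  2: 3.881 km
  3: 7.324 km
  → nearest: 2 (3.881 km)
R at 36.530°S, 175.001°E:
  1: 21.554 km
  2: 17.463 km
  3: 10.270 km
  → nearest: 3 (10.270 km)
S at 36.774°S, 174.916°E:
  1: 7.263 km
  2: 10.740 km
  3: 20.149 km
  → nearest: 1 (7.263 km)
T at 36.758°S, 175.088°E:
  1: 16.893 km
  2: 15.161 km
  3: 23.889 km
  → nearest: 2 (15.161 km)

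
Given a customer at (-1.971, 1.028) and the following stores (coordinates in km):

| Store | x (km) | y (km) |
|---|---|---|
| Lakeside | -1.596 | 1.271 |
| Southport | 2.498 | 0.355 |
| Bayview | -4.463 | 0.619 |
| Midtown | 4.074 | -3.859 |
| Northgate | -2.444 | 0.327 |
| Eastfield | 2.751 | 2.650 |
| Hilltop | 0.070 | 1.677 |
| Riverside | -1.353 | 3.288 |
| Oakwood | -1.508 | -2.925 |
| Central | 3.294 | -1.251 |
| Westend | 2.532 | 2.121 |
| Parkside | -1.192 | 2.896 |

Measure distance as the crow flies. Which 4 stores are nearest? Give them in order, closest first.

Distances from (-1.971, 1.028):
Lakeside: √((0.375)² + (0.243)²) = √(0.14062 + 0.05905) = 0.447 km
Southport: √((4.469)² + (-0.673)²) = √(19.97196 + 0.45293) = 4.519 km
Bayview: √((-2.492)² + (-0.409)²) = √(6.21006 + 0.16728) = 2.525 km
Midtown: √((6.045)² + (-4.887)²) = √(36.54203 + 23.88277) = 7.773 km
Northgate: √((-0.473)² + (-0.701)²) = √(0.22373 + 0.49140) = 0.846 km
Eastfield: √((4.722)² + (1.622)²) = √(22.29728 + 2.63088) = 4.993 km
Hilltop: √((2.041)² + (0.649)²) = √(4.16568 + 0.42120) = 2.142 km
Riverside: √((0.618)² + (2.260)²) = √(0.38192 + 5.10760) = 2.343 km
Oakwood: √((0.463)² + (-3.953)²) = √(0.21437 + 15.62621) = 3.980 km
Central: √((5.265)² + (-2.279)²) = √(27.72023 + 5.19384) = 5.737 km
Westend: √((4.503)² + (1.093)²) = √(20.27701 + 1.19465) = 4.634 km
Parkside: √((0.779)² + (1.868)²) = √(0.60684 + 3.48942) = 2.024 km
Sorted: Lakeside (0.447 km) < Northgate (0.846 km) < Parkside (2.024 km) < Hilltop (2.142 km) < Riverside (2.343 km) < Bayview (2.525 km) < …

Lakeside, Northgate, Parkside, Hilltop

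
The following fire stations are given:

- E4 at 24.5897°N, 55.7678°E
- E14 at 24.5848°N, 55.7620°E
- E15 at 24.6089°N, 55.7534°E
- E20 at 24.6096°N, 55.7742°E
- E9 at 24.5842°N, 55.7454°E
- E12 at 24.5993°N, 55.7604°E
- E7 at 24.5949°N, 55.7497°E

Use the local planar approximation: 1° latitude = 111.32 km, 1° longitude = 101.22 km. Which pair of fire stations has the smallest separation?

Pairwise distances:
E4–E14: √((-0.0049·111.32)² + (-0.0058·101.22)²) = √(0.297535 + 0.344658) = 0.8014 km
E4–E15: √((0.0192·111.32)² + (-0.0144·101.22)²) = √(4.568239 + 2.124504) = 2.5870 km
E4–E20: √((0.0199·111.32)² + (0.0064·101.22)²) = √(4.907412 + 0.419655) = 2.3080 km
E4–E9: √((-0.0055·111.32)² + (-0.0224·101.22)²) = √(0.374862 + 5.140776) = 2.3485 km
E4–E12: √((0.0096·111.32)² + (-0.0074·101.22)²) = √(1.142060 + 0.561043) = 1.3050 km
E4–E7: √((0.0052·111.32)² + (-0.0181·101.22)²) = √(0.335084 + 3.356524) = 1.9214 km
E14–E15: √((0.0241·111.32)² + (-0.0086·101.22)²) = √(7.197480 + 0.757756) = 2.8205 km
E14–E20: √((0.0248·111.32)² + (0.0122·101.22)²) = √(7.621663 + 1.524938) = 3.0243 km
E14–E9: √((-0.0006·111.32)² + (-0.0166·101.22)²) = √(0.004461 + 2.823247) = 1.6816 km
E14–E12: √((0.0145·111.32)² + (-0.0016·101.22)²) = √(2.605448 + 0.026228) = 1.6222 km
E14–E7: √((0.0101·111.32)² + (-0.0123·101.22)²) = √(1.264122 + 1.550040) = 1.6775 km
E15–E20: √((0.0007·111.32)² + (0.0208·101.22)²) = √(0.006072 + 4.432608) = 2.1068 km
E15–E9: √((-0.0247·111.32)² + (-0.0080·101.22)²) = √(7.560322 + 0.655711) = 2.8664 km
E15–E12: √((-0.0096·111.32)² + (0.0070·101.22)²) = √(1.142060 + 0.502029) = 1.2822 km
E15–E7: √((-0.0140·111.32)² + (-0.0037·101.22)²) = √(2.428860 + 0.140261) = 1.6028 km
E20–E9: √((-0.0254·111.32)² + (-0.0288·101.22)²) = √(7.994915 + 8.498018) = 4.0611 km
E20–E12: √((-0.0103·111.32)² + (-0.0138·101.22)²) = √(1.314682 + 1.951151) = 1.8072 km
E20–E7: √((-0.0147·111.32)² + (-0.0245·101.22)²) = √(2.677818 + 6.149854) = 2.9711 km
E9–E12: √((0.0151·111.32)² + (0.0150·101.22)²) = √(2.825532 + 2.305235) = 2.2651 km
E9–E7: √((0.0107·111.32)² + (0.0043·101.22)²) = √(1.418776 + 0.189439) = 1.2682 km
E12–E7: √((-0.0044·111.32)² + (-0.0107·101.22)²) = √(0.239912 + 1.173006) = 1.1887 km
Closest pair: E4–E14 at 0.8014 km.

E4 and E14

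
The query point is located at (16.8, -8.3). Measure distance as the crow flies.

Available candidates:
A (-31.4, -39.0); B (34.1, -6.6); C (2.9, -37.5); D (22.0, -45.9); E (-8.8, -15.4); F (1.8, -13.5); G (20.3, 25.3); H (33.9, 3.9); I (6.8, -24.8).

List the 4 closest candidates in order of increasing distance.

Distances from (16.8, -8.3):
A: √((-48.2)² + (-30.7)²) = √(2323.240 + 942.490) = 57.1
B: √((17.3)² + (1.7)²) = √(299.290 + 2.890) = 17.4
C: √((-13.9)² + (-29.2)²) = √(193.210 + 852.640) = 32.3
D: √((5.2)² + (-37.6)²) = √(27.040 + 1413.760) = 38.0
E: √((-25.6)² + (-7.1)²) = √(655.360 + 50.410) = 26.6
F: √((-15.0)² + (-5.2)²) = √(225.000 + 27.040) = 15.9
G: √((3.5)² + (33.6)²) = √(12.250 + 1128.960) = 33.8
H: √((17.1)² + (12.2)²) = √(292.410 + 148.840) = 21.0
I: √((-10.0)² + (-16.5)²) = √(100.000 + 272.250) = 19.3
Sorted: F (15.9) < B (17.4) < I (19.3) < H (21.0) < E (26.6) < C (32.3) < …

F, B, I, H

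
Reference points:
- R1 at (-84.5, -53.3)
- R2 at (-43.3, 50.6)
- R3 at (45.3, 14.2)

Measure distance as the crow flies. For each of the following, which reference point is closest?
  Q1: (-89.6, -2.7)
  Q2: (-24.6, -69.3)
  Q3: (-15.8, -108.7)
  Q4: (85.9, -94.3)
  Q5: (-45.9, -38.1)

Q1→R1; Q2→R1; Q3→R1; Q4→R3; Q5→R1

Q1 at (-89.6, -2.7):
  R1: 50.9
  R2: 70.6
  R3: 136.0
  → nearest: R1 (50.9)
Q2 at (-24.6, -69.3):
  R1: 62.0
  R2: 121.3
  R3: 108.9
  → nearest: R1 (62.0)
Q3 at (-15.8, -108.7):
  R1: 88.3
  R2: 161.7
  R3: 137.3
  → nearest: R1 (88.3)
Q4 at (85.9, -94.3):
  R1: 175.3
  R2: 194.1
  R3: 115.8
  → nearest: R3 (115.8)
Q5 at (-45.9, -38.1):
  R1: 41.5
  R2: 88.7
  R3: 105.1
  → nearest: R1 (41.5)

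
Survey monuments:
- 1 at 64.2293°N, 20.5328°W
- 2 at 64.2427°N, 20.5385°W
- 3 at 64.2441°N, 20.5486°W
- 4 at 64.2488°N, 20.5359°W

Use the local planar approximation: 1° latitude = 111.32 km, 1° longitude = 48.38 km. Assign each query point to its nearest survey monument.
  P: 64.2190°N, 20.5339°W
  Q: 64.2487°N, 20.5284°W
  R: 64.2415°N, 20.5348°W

P at 64.2190°N, 20.5339°W:
  1: 1.1478 km
  2: 2.6477 km
  3: 2.8832 km
  4: 3.3187 km
  → nearest: 1 (1.1478 km)
Q at 64.2487°N, 20.5284°W:
  1: 2.1701 km
  2: 0.8276 km
  3: 1.1033 km
  4: 0.3630 km
  → nearest: 4 (0.3630 km)
R at 64.2415°N, 20.5348°W:
  1: 1.3615 km
  2: 0.2234 km
  3: 0.7277 km
  4: 0.8144 km
  → nearest: 2 (0.2234 km)

P→1; Q→4; R→2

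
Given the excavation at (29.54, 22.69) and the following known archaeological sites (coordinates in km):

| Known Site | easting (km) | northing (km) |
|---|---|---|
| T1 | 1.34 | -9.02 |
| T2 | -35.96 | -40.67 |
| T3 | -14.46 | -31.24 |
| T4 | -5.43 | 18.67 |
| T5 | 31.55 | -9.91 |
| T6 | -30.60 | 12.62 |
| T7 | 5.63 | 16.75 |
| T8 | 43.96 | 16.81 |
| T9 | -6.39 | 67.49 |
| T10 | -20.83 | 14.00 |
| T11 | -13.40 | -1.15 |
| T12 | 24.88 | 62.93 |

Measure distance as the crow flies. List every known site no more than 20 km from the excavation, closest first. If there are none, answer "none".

Distances from (29.54, 22.69):
T1: √((-28.20)² + (-31.71)²) = √(795.2400 + 1005.5241) = 42.44 km
T2: √((-65.50)² + (-63.36)²) = √(4290.2500 + 4014.4896) = 91.13 km
T3: √((-44.00)² + (-53.93)²) = √(1936.0000 + 2908.4449) = 69.60 km
T4: √((-34.97)² + (-4.02)²) = √(1222.9009 + 16.1604) = 35.20 km
T5: √((2.01)² + (-32.60)²) = √(4.0401 + 1062.7600) = 32.66 km
T6: √((-60.14)² + (-10.07)²) = √(3616.8196 + 101.4049) = 60.98 km
T7: √((-23.91)² + (-5.94)²) = √(571.6881 + 35.2836) = 24.64 km
T8: √((14.42)² + (-5.88)²) = √(207.9364 + 34.5744) = 15.57 km
T9: √((-35.93)² + (44.80)²) = √(1290.9649 + 2007.0400) = 57.43 km
T10: √((-50.37)² + (-8.69)²) = √(2537.1369 + 75.5161) = 51.11 km
T11: √((-42.94)² + (-23.84)²) = √(1843.8436 + 568.3456) = 49.11 km
T12: √((-4.66)² + (40.24)²) = √(21.7156 + 1619.2576) = 40.51 km
Threshold 20 km: T8 (15.57 km) is within range.

T8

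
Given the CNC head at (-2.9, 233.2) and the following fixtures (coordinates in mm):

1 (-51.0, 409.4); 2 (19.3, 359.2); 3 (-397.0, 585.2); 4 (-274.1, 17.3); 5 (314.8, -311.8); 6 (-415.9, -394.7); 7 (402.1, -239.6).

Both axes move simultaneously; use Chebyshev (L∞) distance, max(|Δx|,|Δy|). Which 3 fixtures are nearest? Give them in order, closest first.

Distances from (-2.9, 233.2):
1: 176.2 mm
2: 126.0 mm
3: 394.1 mm
4: 271.2 mm
5: 545.0 mm
6: 627.9 mm
7: 472.8 mm
Sorted: 2 (126.0 mm) < 1 (176.2 mm) < 4 (271.2 mm) < 3 (394.1 mm) < 7 (472.8 mm) < …

2, 1, 4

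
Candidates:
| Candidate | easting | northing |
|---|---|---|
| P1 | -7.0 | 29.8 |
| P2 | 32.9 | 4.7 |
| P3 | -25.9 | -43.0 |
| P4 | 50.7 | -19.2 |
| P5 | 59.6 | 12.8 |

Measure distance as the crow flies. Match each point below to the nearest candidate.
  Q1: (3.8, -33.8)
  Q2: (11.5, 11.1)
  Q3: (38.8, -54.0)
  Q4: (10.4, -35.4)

Q1 at (3.8, -33.8):
  P1: √((-10.8)² + (63.6)²) = √(116.640 + 4044.960) = 64.5
  P2: √((29.1)² + (38.5)²) = √(846.810 + 1482.250) = 48.3
  P3: √((-29.7)² + (-9.2)²) = √(882.090 + 84.640) = 31.1
  P4: √((46.9)² + (14.6)²) = √(2199.610 + 213.160) = 49.1
  P5: √((55.8)² + (46.6)²) = √(3113.640 + 2171.560) = 72.7
  → nearest: P3 (31.1)
Q2 at (11.5, 11.1):
  P1: √((-18.5)² + (18.7)²) = √(342.250 + 349.690) = 26.3
  P2: √((21.4)² + (-6.4)²) = √(457.960 + 40.960) = 22.3
  P3: √((-37.4)² + (-54.1)²) = √(1398.760 + 2926.810) = 65.8
  P4: √((39.2)² + (-30.3)²) = √(1536.640 + 918.090) = 49.5
  P5: √((48.1)² + (1.7)²) = √(2313.610 + 2.890) = 48.1
  → nearest: P2 (22.3)
Q3 at (38.8, -54.0):
  P1: √((-45.8)² + (83.8)²) = √(2097.640 + 7022.440) = 95.5
  P2: √((-5.9)² + (58.7)²) = √(34.810 + 3445.690) = 59.0
  P3: √((-64.7)² + (11.0)²) = √(4186.090 + 121.000) = 65.6
  P4: √((11.9)² + (34.8)²) = √(141.610 + 1211.040) = 36.8
  P5: √((20.8)² + (66.8)²) = √(432.640 + 4462.240) = 70.0
  → nearest: P4 (36.8)
Q4 at (10.4, -35.4):
  P1: √((-17.4)² + (65.2)²) = √(302.760 + 4251.040) = 67.5
  P2: √((22.5)² + (40.1)²) = √(506.250 + 1608.010) = 46.0
  P3: √((-36.3)² + (-7.6)²) = √(1317.690 + 57.760) = 37.1
  P4: √((40.3)² + (16.2)²) = √(1624.090 + 262.440) = 43.4
  P5: √((49.2)² + (48.2)²) = √(2420.640 + 2323.240) = 68.9
  → nearest: P3 (37.1)

Q1→P3; Q2→P2; Q3→P4; Q4→P3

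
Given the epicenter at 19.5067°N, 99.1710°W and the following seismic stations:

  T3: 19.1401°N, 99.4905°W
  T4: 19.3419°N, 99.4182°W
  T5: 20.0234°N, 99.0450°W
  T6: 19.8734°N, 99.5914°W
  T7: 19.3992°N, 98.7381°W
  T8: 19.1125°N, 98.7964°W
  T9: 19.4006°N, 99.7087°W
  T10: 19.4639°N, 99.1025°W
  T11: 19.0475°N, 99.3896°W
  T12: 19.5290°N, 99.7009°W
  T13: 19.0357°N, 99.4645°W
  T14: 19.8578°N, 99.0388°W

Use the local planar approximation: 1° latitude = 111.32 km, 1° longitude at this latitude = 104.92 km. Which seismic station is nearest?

Distances from 19.5067°N, 99.1710°W:
T3: 52.8126 km
T4: 31.7686 km
T5: 59.0187 km
T6: 60.0991 km
T7: 46.9699 km
T8: 58.9100 km
T9: 57.6386 km
T10: 8.6229 km
T11: 56.0277 km
T12: 55.6525 km
T13: 60.8059 km
T14: 41.4727 km
Minimum: T10 at 8.6229 km.

T10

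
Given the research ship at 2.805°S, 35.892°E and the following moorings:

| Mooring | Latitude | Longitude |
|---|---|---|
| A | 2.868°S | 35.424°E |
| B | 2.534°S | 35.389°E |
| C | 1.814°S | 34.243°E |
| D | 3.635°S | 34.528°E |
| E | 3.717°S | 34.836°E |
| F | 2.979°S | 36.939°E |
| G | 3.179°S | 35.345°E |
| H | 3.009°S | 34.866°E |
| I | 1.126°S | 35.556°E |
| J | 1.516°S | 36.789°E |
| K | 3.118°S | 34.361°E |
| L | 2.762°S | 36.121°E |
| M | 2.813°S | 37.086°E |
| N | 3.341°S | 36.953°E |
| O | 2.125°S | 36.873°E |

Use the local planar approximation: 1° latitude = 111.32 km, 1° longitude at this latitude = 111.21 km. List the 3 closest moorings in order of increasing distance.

L, A, B

Distances from 2.805°S, 35.892°E:
A: 52.517 km
B: 63.555 km
C: 214.010 km
D: 177.615 km
E: 155.238 km
F: 118.037 km
G: 73.715 km
H: 116.339 km
I: 190.605 km
J: 174.760 km
K: 173.791 km
L: 25.913 km
M: 132.788 km
N: 132.222 km
O: 132.787 km
Sorted: L (25.913 km) < A (52.517 km) < B (63.555 km) < G (73.715 km) < H (116.339 km) < …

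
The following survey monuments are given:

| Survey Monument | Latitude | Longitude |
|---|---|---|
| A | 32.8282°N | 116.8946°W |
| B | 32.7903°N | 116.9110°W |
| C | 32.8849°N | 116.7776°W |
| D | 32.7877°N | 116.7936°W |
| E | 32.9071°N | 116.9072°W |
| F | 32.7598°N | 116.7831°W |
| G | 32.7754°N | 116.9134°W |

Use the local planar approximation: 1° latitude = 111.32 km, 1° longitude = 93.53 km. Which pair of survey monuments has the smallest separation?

Pairwise distances:
B–G: √((-0.0149·111.32)² + (-0.0024·93.53)²) = √(2.751180 + 0.050388) = 1.6738 km
D–F: √((-0.0279·111.32)² + (0.0105·93.53)²) = √(9.646168 + 0.964452) = 3.2574 km
A–B: √((-0.0379·111.32)² + (-0.0164·93.53)²) = √(17.800197 + 2.352825) = 4.4892 km
A–G: √((-0.0528·111.32)² + (-0.0188·93.53)²) = √(34.547310 + 3.091844) = 6.1351 km
A–E: √((0.0789·111.32)² + (-0.0126·93.53)²) = √(77.143689 + 1.388810) = 8.8619 km
A–D: √((-0.0405·111.32)² + (0.1010·93.53)²) = √(20.326212 + 89.236929) = 10.4672 km
C–D: √((-0.0972·111.32)² + (-0.0160·93.53)²) = √(117.078979 + 2.239452) = 10.9233 km
B–D: √((-0.0026·111.32)² + (0.1174·93.53)²) = √(0.083771 + 120.569667) = 10.9842 km
D–G: √((-0.0123·111.32)² + (-0.1198·93.53)²) = √(1.874807 + 125.549650) = 11.2882 km
F–G: √((0.0156·111.32)² + (-0.1303·93.53)²) = √(3.015752 + 148.521970) = 12.3101 km
C–E: √((0.0222·111.32)² + (-0.1296·93.53)²) = √(6.107343 + 146.930471) = 12.3708 km
B–F: √((-0.0305·111.32)² + (0.1279·93.53)²) = √(11.527790 + 143.101095) = 12.4350 km
A–C: √((0.0567·111.32)² + (0.1170·93.53)²) = √(39.839375 + 119.749468) = 12.6328 km
A–F: √((-0.0684·111.32)² + (0.1115·93.53)²) = √(57.977382 + 108.755594) = 12.9125 km
B–E: √((0.1168·111.32)² + (0.0038·93.53)²) = √(169.056581 + 0.126319) = 13.0070 km
C–F: √((-0.1251·111.32)² + (-0.0055·93.53)²) = √(193.937152 + 0.264623) = 13.9356 km
E–G: √((-0.1317·111.32)² + (-0.0062·93.53)²) = √(214.940347 + 0.336268) = 14.6723 km
B–C: √((0.0946·111.32)² + (0.1334·93.53)²) = √(110.899265 + 155.673084) = 16.3270 km
D–E: √((0.1194·111.32)² + (-0.1136·93.53)²) = √(176.666843 + 112.890795) = 17.0164 km
C–G: √((-0.1095·111.32)² + (-0.1358·93.53)²) = √(148.584885 + 161.324901) = 17.6043 km
E–F: √((-0.1473·111.32)² + (0.1241·93.53)²) = √(268.875907 + 134.724144) = 20.0898 km
Closest pair: B–G at 1.6738 km.

B and G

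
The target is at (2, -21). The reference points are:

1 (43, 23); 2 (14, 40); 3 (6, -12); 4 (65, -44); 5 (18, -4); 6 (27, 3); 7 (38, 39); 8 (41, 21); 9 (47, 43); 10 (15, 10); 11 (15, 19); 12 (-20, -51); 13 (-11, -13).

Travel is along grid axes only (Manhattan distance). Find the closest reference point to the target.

Distances from (2, -21):
1: 85
2: 73
3: 13
4: 86
5: 33
6: 49
7: 96
8: 81
9: 109
10: 44
11: 53
12: 52
13: 21
Minimum: 3 at 13.

3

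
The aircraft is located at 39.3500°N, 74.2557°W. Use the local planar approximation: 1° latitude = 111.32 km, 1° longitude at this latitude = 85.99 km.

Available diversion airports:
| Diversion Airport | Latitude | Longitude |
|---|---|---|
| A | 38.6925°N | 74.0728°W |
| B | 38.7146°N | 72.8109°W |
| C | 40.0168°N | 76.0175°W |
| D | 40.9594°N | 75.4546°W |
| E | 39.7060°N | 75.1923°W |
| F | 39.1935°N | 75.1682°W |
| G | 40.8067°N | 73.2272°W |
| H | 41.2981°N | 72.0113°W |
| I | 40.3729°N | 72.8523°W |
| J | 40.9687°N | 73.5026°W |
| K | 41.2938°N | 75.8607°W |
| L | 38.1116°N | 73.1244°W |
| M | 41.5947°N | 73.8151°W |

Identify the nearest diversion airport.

Distances from 39.3500°N, 74.2557°W:
A: √((-0.6575·111.32)² + (0.1829·85.99)²) = √(5357.200610 + 247.356490) = 74.8636 km
B: √((-0.6354·111.32)² + (1.4448·85.99)²) = √(5003.118810 + 15435.168108) = 142.9625 km
C: √((0.6668·111.32)² + (-1.7618·85.99)²) = √(5509.822112 + 22951.396154) = 168.7045 km
D: √((1.6094·111.32)² + (-1.1989·85.99)²) = √(32097.735157 + 10628.251392) = 206.7027 km
E: √((0.3560·111.32)² + (-0.9366·85.99)²) = √(1570.530559 + 6486.407136) = 89.7604 km
F: √((-0.1565·111.32)² + (-0.9125·85.99)²) = √(303.511450 + 6156.893540) = 80.3766 km
G: √((1.4567·111.32)² + (1.0285·85.99)²) = √(26295.815006 + 7821.760070) = 184.7094 km
H: √((1.9481·111.32)² + (2.2444·85.99)²) = √(47029.340436 + 37247.439032) = 290.3046 km
I: √((1.0229·111.32)² + (1.4034·85.99)²) = √(12966.201085 + 14563.268020) = 165.9201 km
J: √((1.6187·111.32)² + (0.7531·85.99)²) = √(32469.763753 + 4193.737018) = 191.4772 km
K: √((1.9438·111.32)² + (-1.6050·85.99)²) = √(46821.955827 + 19047.850395) = 256.6511 km
L: √((-1.2384·111.32)² + (1.1313·85.99)²) = √(19005.017857 + 9463.493151) = 168.7261 km
M: √((2.2447·111.32)² + (0.4406·85.99)²) = √(62440.016399 + 1435.439469) = 252.7359 km
Minimum: A at 74.8636 km.

A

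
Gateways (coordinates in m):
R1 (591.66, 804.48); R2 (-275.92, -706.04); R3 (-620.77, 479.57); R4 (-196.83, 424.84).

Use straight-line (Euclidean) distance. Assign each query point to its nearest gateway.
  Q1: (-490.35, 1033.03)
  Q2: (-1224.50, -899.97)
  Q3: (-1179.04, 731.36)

Q1 at (-490.35, 1033.03):
  R1: 1105.88 m
  R2: 1752.24 m
  R3: 568.62 m
  R4: 675.31 m
  → nearest: R3 (568.62 m)
Q2 at (-1224.50, -899.97):
  R1: 2490.70 m
  R2: 968.20 m
  R3: 1505.86 m
  R4: 1676.67 m
  → nearest: R2 (968.20 m)
Q3 at (-1179.04, 731.36):
  R1: 1772.21 m
  R2: 1697.57 m
  R3: 612.42 m
  R4: 1028.93 m
  → nearest: R3 (612.42 m)

Q1→R3; Q2→R2; Q3→R3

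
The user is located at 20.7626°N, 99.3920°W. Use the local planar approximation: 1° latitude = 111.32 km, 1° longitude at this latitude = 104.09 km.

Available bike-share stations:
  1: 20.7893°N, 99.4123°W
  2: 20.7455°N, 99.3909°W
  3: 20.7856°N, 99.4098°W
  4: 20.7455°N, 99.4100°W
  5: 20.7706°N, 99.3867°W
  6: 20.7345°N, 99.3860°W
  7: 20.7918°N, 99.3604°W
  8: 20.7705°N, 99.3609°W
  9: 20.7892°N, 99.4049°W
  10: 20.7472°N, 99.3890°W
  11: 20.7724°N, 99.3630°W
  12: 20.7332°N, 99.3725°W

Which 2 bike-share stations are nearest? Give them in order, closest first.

5, 10

Distances from 20.7626°N, 99.3920°W:
1: √((0.0267·111.32)² + (-0.0203·104.09)²) = √(8.834234 + 4.464883) = 3.6468 km
2: √((-0.0171·111.32)² + (0.0011·104.09)²) = √(3.623586 + 0.013110) = 1.9070 km
3: √((0.0230·111.32)² + (-0.0178·104.09)²) = √(6.555443 + 3.432875) = 3.1604 km
4: √((-0.0171·111.32)² + (-0.0180·104.09)²) = √(3.623586 + 3.510452) = 2.6710 km
5: √((0.0080·111.32)² + (0.0053·104.09)²) = √(0.793097 + 0.304348) = 1.0476 km
6: √((-0.0281·111.32)² + (0.0060·104.09)²) = √(9.784960 + 0.390050) = 3.1898 km
7: √((0.0292·111.32)² + (0.0316·104.09)²) = √(10.566036 + 10.819126) = 4.6244 km
8: √((0.0079·111.32)² + (0.0311·104.09)²) = √(0.773394 + 10.479457) = 3.3545 km
9: √((0.0266·111.32)² + (-0.0129·104.09)²) = √(8.768184 + 1.803007) = 3.2513 km
10: √((-0.0154·111.32)² + (0.0030·104.09)²) = √(2.938920 + 0.097513) = 1.7425 km
11: √((0.0098·111.32)² + (0.0290·104.09)²) = √(1.190141 + 9.112006) = 3.2097 km
12: √((-0.0294·111.32)² + (0.0195·104.09)²) = √(10.711272 + 4.119905) = 3.8511 km
Sorted: 5 (1.0476 km) < 10 (1.7425 km) < 2 (1.9070 km) < 4 (2.6710 km) < …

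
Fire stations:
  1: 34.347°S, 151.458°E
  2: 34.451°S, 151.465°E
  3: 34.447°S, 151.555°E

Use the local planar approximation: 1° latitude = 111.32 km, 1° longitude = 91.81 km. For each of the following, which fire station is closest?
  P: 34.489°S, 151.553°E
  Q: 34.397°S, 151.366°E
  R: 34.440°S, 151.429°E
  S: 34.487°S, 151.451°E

P at 34.489°S, 151.553°E:
  1: √((0.142·111.32)² + (-0.095·91.81)²) = √(249.87516 + 76.07241) = 18.054 km
  2: √((0.038·111.32)² + (-0.088·91.81)²) = √(17.89425 + 65.27477) = 9.120 km
  3: √((0.042·111.32)² + (0.002·91.81)²) = √(21.85974 + 0.03372) = 4.679 km
  → nearest: 3 (4.679 km)
Q at 34.397°S, 151.366°E:
  1: √((0.050·111.32)² + (0.092·91.81)²) = √(30.98036 + 71.34370) = 10.116 km
  2: √((-0.054·111.32)² + (0.099·91.81)²) = √(36.13549 + 82.61337) = 10.897 km
  3: √((-0.050·111.32)² + (0.189·91.81)²) = √(30.98036 + 301.09503) = 18.223 km
  → nearest: 1 (10.116 km)
R at 34.440°S, 151.429°E:
  1: √((0.093·111.32)² + (0.029·91.81)²) = √(107.17964 + 7.08885) = 10.690 km
  2: √((-0.011·111.32)² + (0.036·91.81)²) = √(1.49945 + 10.92408) = 3.525 km
  3: √((-0.007·111.32)² + (0.126·91.81)²) = √(0.60721 + 133.82001) = 11.594 km
  → nearest: 2 (3.525 km)
S at 34.487°S, 151.451°E:
  1: √((0.140·111.32)² + (0.007·91.81)²) = √(242.88599 + 0.41302) = 15.598 km
  2: √((0.036·111.32)² + (0.014·91.81)²) = √(16.06022 + 1.65210) = 4.209 km
  3: √((0.040·111.32)² + (0.104·91.81)²) = √(19.82743 + 91.16889) = 10.535 km
  → nearest: 2 (4.209 km)

P→3; Q→1; R→2; S→2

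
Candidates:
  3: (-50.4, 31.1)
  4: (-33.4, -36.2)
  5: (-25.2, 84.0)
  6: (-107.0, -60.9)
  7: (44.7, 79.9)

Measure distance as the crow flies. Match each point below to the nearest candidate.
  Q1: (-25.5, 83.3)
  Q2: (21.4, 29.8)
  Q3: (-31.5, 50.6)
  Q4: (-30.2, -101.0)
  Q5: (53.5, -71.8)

Q1→5; Q2→7; Q3→3; Q4→4; Q5→4

Q1 at (-25.5, 83.3):
  3: 57.8
  4: 119.8
  5: 0.8
  6: 165.6
  7: 70.3
  → nearest: 5 (0.8)
Q2 at (21.4, 29.8):
  3: 71.8
  4: 85.8
  5: 71.5
  6: 157.2
  7: 55.3
  → nearest: 7 (55.3)
Q3 at (-31.5, 50.6):
  3: 27.2
  4: 86.8
  5: 34.0
  6: 134.7
  7: 81.6
  → nearest: 3 (27.2)
Q4 at (-30.2, -101.0):
  3: 133.6
  4: 64.9
  5: 185.1
  6: 86.6
  7: 195.8
  → nearest: 4 (64.9)
Q5 at (53.5, -71.8):
  3: 146.2
  4: 93.9
  5: 174.5
  6: 160.9
  7: 152.0
  → nearest: 4 (93.9)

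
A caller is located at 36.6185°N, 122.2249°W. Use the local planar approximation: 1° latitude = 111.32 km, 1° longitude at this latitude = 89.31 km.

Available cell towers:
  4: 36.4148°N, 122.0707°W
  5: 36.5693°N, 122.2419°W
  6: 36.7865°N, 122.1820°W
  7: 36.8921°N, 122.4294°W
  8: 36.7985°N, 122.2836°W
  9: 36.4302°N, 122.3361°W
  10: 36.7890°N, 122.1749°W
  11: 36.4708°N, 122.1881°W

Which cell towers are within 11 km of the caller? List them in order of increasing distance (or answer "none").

Distances from 36.6185°N, 122.2249°W:
4: √((-0.2037·111.32)² + (0.1542·89.31)²) = √(514.195715 + 189.657022) = 26.5302 km
5: √((-0.0492·111.32)² + (-0.0170·89.31)²) = √(29.996916 + 2.305144) = 5.6835 km
6: √((0.1680·111.32)² + (0.0429·89.31)²) = √(349.755827 + 14.679618) = 19.0902 km
7: √((0.2736·111.32)² + (-0.2045·89.31)²) = √(927.638108 + 333.569861) = 35.5135 km
8: √((0.1800·111.32)² + (-0.0587·89.31)²) = √(401.505414 + 27.483775) = 20.7121 km
9: √((-0.1883·111.32)² + (-0.1112·89.31)²) = √(439.386830 + 98.630164) = 23.1952 km
10: √((0.1705·111.32)² + (0.0500·89.31)²) = √(360.242678 + 19.940690) = 19.4983 km
11: √((-0.1477·111.32)² + (0.0368·89.31)²) = √(270.338180 + 10.801792) = 16.7672 km
Threshold 11 km: 5 (5.6835 km) is within range.

5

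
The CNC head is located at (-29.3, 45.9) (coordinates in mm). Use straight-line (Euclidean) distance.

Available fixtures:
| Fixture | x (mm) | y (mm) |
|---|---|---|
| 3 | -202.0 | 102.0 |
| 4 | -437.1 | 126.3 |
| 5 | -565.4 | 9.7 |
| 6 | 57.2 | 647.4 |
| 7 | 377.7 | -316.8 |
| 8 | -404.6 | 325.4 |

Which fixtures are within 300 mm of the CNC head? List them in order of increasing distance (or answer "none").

3

Distances from (-29.3, 45.9):
3: √((-172.7)² + (56.1)²) = √(29825.290 + 3147.210) = 181.6 mm
4: √((-407.8)² + (80.4)²) = √(166300.840 + 6464.160) = 415.7 mm
5: √((-536.1)² + (-36.2)²) = √(287403.210 + 1310.440) = 537.3 mm
6: √((86.5)² + (601.5)²) = √(7482.250 + 361802.250) = 607.7 mm
7: √((407.0)² + (-362.7)²) = √(165649.000 + 131551.290) = 545.2 mm
8: √((-375.3)² + (279.5)²) = √(140850.090 + 78120.250) = 467.9 mm
Threshold 300 mm: 3 (181.6 mm) is within range.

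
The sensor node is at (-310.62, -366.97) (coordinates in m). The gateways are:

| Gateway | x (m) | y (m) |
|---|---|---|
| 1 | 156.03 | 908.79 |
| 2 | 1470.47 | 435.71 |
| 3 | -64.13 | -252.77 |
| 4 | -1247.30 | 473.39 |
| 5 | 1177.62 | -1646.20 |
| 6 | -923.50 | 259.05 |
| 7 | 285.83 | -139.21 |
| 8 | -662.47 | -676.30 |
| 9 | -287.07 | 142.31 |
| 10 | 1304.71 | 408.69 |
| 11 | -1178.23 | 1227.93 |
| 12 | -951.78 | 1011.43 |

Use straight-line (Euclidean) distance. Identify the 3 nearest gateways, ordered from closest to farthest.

Distances from (-310.62, -366.97):
1: 1358.43 m
2: 1953.61 m
3: 271.66 m
4: 1258.40 m
5: 1962.47 m
6: 876.08 m
7: 638.46 m
8: 468.49 m
9: 509.82 m
10: 1791.91 m
11: 1815.61 m
12: 1520.22 m
Sorted: 3 (271.66 m) < 8 (468.49 m) < 9 (509.82 m) < 7 (638.46 m) < 6 (876.08 m) < …

3, 8, 9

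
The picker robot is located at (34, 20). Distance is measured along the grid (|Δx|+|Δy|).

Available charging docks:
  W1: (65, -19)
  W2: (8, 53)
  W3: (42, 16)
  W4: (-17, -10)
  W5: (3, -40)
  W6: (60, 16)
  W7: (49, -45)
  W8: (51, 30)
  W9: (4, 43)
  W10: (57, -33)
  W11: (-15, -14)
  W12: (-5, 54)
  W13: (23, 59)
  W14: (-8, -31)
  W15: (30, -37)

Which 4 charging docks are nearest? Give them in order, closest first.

W3, W8, W6, W13

Distances from (34, 20):
W1: 70
W2: 59
W3: 12
W4: 81
W5: 91
W6: 30
W7: 80
W8: 27
W9: 53
W10: 76
W11: 83
W12: 73
W13: 50
W14: 93
W15: 61
Sorted: W3 (12) < W8 (27) < W6 (30) < W13 (50) < W9 (53) < W2 (59) < …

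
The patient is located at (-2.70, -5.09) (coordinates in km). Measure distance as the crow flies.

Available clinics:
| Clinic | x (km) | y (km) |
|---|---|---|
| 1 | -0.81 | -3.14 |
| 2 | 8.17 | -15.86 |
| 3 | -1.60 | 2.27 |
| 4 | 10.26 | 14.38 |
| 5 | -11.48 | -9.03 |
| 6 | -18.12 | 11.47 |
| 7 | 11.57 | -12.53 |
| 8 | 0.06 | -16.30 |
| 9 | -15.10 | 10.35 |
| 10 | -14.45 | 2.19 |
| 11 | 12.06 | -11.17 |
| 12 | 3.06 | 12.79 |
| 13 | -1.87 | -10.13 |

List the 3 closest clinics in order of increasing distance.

Distances from (-2.70, -5.09):
1: √((1.89)² + (1.95)²) = √(3.5721 + 3.8025) = 2.72 km
2: √((10.87)² + (-10.77)²) = √(118.1569 + 115.9929) = 15.30 km
3: √((1.10)² + (7.36)²) = √(1.2100 + 54.1696) = 7.44 km
4: √((12.96)² + (19.47)²) = √(167.9616 + 379.0809) = 23.39 km
5: √((-8.78)² + (-3.94)²) = √(77.0884 + 15.5236) = 9.62 km
6: √((-15.42)² + (16.56)²) = √(237.7764 + 274.2336) = 22.63 km
7: √((14.27)² + (-7.44)²) = √(203.6329 + 55.3536) = 16.09 km
8: √((2.76)² + (-11.21)²) = √(7.6176 + 125.6641) = 11.54 km
9: √((-12.40)² + (15.44)²) = √(153.7600 + 238.3936) = 19.80 km
10: √((-11.75)² + (7.28)²) = √(138.0625 + 52.9984) = 13.82 km
11: √((14.76)² + (-6.08)²) = √(217.8576 + 36.9664) = 15.96 km
12: √((5.76)² + (17.88)²) = √(33.1776 + 319.6944) = 18.78 km
13: √((0.83)² + (-5.04)²) = √(0.6889 + 25.4016) = 5.11 km
Sorted: 1 (2.72 km) < 13 (5.11 km) < 3 (7.44 km) < 5 (9.62 km) < 8 (11.54 km) < …

1, 13, 3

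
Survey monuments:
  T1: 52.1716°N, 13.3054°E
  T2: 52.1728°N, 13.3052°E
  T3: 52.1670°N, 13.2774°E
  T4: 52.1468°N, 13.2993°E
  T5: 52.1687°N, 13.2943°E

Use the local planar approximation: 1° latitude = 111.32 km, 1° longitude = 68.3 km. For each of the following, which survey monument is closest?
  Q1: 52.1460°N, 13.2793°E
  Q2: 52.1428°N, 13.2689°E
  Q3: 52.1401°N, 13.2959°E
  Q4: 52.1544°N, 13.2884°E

Q1 at 52.1460°N, 13.2793°E:
  T1: √((0.0256·111.32)² + (0.0261·68.3)²) = √(8.121314 + 3.177770) = 3.3614 km
  T2: √((0.0268·111.32)² + (0.0259·68.3)²) = √(8.900532 + 3.129255) = 3.4684 km
  T3: √((0.0210·111.32)² + (-0.0019·68.3)²) = √(5.464935 + 0.016840) = 2.3413 km
  T4: √((0.0008·111.32)² + (0.0200·68.3)²) = √(0.007931 + 1.865956) = 1.3689 km
  T5: √((0.0227·111.32)² + (0.0150·68.3)²) = √(6.385547 + 1.049600) = 2.7267 km
  → nearest: T4 (1.3689 km)
Q2 at 52.1428°N, 13.2689°E:
  T1: √((0.0288·111.32)² + (0.0365·68.3)²) = √(10.278539 + 6.214800) = 4.0612 km
  T2: √((0.0300·111.32)² + (0.0363·68.3)²) = √(11.152928 + 6.146879) = 4.1593 km
  T3: √((0.0242·111.32)² + (0.0085·68.3)²) = √(7.257334 + 0.337038) = 2.7558 km
  T4: √((0.0040·111.32)² + (0.0304·68.3)²) = √(0.198274 + 4.311105) = 2.1235 km
  T5: √((0.0259·111.32)² + (0.0254·68.3)²) = √(8.312773 + 3.009600) = 3.3649 km
  → nearest: T4 (2.1235 km)
Q3 at 52.1401°N, 13.2959°E:
  T1: √((0.0315·111.32)² + (0.0095·68.3)²) = √(12.296103 + 0.421006) = 3.5661 km
  T2: √((0.0327·111.32)² + (0.0093·68.3)²) = √(13.250794 + 0.403466) = 3.6952 km
  T3: √((0.0269·111.32)² + (-0.0185·68.3)²) = √(8.967078 + 1.596559) = 3.2502 km
  T4: √((0.0067·111.32)² + (0.0034·68.3)²) = √(0.556283 + 0.053926) = 0.7812 km
  T5: √((0.0286·111.32)² + (-0.0016·68.3)²) = √(10.136277 + 0.011942) = 3.1856 km
  → nearest: T4 (0.7812 km)
Q4 at 52.1544°N, 13.2884°E:
  T1: √((0.0172·111.32)² + (0.0170·68.3)²) = √(3.666091 + 1.348153) = 2.2393 km
  T2: √((0.0184·111.32)² + (0.0168·68.3)²) = √(4.195484 + 1.316619) = 2.3478 km
  T3: √((0.0126·111.32)² + (-0.0110·68.3)²) = √(1.967377 + 0.564452) = 1.5912 km
  T4: √((-0.0076·111.32)² + (0.0109·68.3)²) = √(0.715770 + 0.554236) = 1.1269 km
  T5: √((0.0143·111.32)² + (0.0059·68.3)²) = √(2.534069 + 0.162385) = 1.6421 km
  → nearest: T4 (1.1269 km)

Q1→T4; Q2→T4; Q3→T4; Q4→T4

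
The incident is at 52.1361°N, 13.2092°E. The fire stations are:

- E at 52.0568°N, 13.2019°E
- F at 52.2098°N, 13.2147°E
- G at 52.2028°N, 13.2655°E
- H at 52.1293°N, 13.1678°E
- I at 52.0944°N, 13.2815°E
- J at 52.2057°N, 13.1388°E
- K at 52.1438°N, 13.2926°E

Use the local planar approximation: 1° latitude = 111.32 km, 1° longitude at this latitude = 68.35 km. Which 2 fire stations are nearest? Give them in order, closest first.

H, K

Distances from 52.1361°N, 13.2092°E:
E: √((-0.0793·111.32)² + (-0.0073·68.35)²) = √(77.927864 + 0.248956) = 8.8418 km
F: √((0.0737·111.32)² + (0.0055·68.35)²) = √(67.310276 + 0.141320) = 8.2129 km
G: √((0.0667·111.32)² + (0.0563·68.35)²) = √(55.131278 + 14.807912) = 8.3630 km
H: √((-0.0068·111.32)² + (-0.0414·68.35)²) = √(0.573013 + 8.007145) = 2.9292 km
I: √((-0.0417·111.32)² + (0.0723·68.35)²) = √(21.548572 + 24.420448) = 6.7800 km
J: √((0.0696·111.32)² + (-0.0704·68.35)²) = √(60.029521 + 23.153804) = 9.1205 km
K: √((0.0077·111.32)² + (0.0834·68.35)²) = √(0.734730 + 32.494446) = 5.7645 km
Sorted: H (2.9292 km) < K (5.7645 km) < I (6.7800 km) < F (8.2129 km) < …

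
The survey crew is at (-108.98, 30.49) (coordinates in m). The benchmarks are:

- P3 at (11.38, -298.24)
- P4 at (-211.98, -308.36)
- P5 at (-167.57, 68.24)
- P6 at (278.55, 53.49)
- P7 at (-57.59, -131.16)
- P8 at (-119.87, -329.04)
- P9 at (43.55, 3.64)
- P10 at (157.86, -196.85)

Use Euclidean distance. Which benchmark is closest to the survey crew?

Distances from (-108.98, 30.49):
P3: 350.07 m
P4: 354.16 m
P5: 69.70 m
P6: 388.21 m
P7: 169.62 m
P8: 359.69 m
P9: 154.88 m
P10: 350.55 m
Minimum: P5 at 69.70 m.

P5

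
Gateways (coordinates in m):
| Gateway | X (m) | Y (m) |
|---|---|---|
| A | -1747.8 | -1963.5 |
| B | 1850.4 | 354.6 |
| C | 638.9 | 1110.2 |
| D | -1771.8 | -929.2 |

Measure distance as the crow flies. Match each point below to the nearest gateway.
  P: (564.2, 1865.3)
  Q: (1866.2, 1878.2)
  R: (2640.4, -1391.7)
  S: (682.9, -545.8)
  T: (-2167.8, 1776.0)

P→C; Q→C; R→B; S→B; T→D

P at (564.2, 1865.3):
  A: 4472.7 m
  B: 1984.1 m
  C: 758.8 m
  D: 3642.3 m
  → nearest: C (758.8 m)
Q at (1866.2, 1878.2):
  A: 5274.4 m
  B: 1523.7 m
  C: 1447.8 m
  D: 4595.3 m
  → nearest: C (1447.8 m)
R at (2640.4, -1391.7):
  A: 4425.3 m
  B: 1916.7 m
  C: 3204.0 m
  D: 4436.4 m
  → nearest: B (1916.7 m)
S at (682.9, -545.8):
  A: 2813.9 m
  B: 1474.4 m
  C: 1656.6 m
  D: 2484.5 m
  → nearest: B (1474.4 m)
T at (-2167.8, 1776.0):
  A: 3763.0 m
  B: 4262.2 m
  C: 2884.6 m
  D: 2734.0 m
  → nearest: D (2734.0 m)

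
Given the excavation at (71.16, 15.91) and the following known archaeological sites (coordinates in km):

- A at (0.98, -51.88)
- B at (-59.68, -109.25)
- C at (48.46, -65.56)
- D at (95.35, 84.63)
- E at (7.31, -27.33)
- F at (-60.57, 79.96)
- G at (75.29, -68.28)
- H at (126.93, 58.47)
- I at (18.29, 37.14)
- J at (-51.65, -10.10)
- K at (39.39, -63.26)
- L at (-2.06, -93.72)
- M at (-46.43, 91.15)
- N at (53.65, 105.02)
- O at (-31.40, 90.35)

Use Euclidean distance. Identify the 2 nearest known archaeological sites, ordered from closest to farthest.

I, H

Distances from (71.16, 15.91):
A: 97.57 km
B: 181.06 km
C: 84.57 km
D: 72.85 km
E: 77.11 km
F: 146.48 km
G: 84.29 km
H: 70.15 km
I: 56.97 km
J: 125.53 km
K: 85.31 km
L: 131.83 km
M: 139.60 km
N: 90.81 km
O: 126.73 km
Sorted: I (56.97 km) < H (70.15 km) < D (72.85 km) < E (77.11 km) < …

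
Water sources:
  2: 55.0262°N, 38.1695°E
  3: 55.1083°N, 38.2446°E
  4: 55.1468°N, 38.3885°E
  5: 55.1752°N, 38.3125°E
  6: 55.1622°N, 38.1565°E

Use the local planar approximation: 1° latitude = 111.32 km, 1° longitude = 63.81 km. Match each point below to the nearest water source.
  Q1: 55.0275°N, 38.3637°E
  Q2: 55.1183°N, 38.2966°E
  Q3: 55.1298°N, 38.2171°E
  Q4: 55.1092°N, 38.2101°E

Q1→3; Q2→3; Q3→3; Q4→3

Q1 at 55.0275°N, 38.3637°E:
  2: √((-0.0013·111.32)² + (-0.1942·63.81)²) = √(0.020943 + 153.559235) = 12.3927 km
  3: √((0.0808·111.32)² + (-0.1191·63.81)²) = √(80.903837 + 57.756519) = 11.7754 km
  4: √((0.1193·111.32)² + (0.0248·63.81)²) = √(176.371043 + 2.504268) = 13.3744 km
  5: √((0.1477·111.32)² + (-0.0512·63.81)²) = √(270.338180 + 10.673759) = 16.7634 km
  6: √((0.1347·111.32)² + (-0.2072·63.81)²) = √(224.844147 + 174.806264) = 19.9913 km
  → nearest: 3 (11.7754 km)
Q2 at 55.1183°N, 38.2966°E:
  2: √((-0.0921·111.32)² + (-0.1271·63.81)²) = √(105.115233 + 65.776171) = 13.0725 km
  3: √((-0.0100·111.32)² + (-0.0520·63.81)²) = √(1.239214 + 11.009920) = 3.4999 km
  4: √((0.0285·111.32)² + (0.0919·63.81)²) = √(10.065518 + 34.388126) = 6.6674 km
  5: √((0.0569·111.32)² + (0.0159·63.81)²) = √(40.120924 + 1.029371) = 6.4148 km
  6: √((0.0439·111.32)² + (-0.1401·63.81)²) = √(23.882261 + 79.919684) = 10.1883 km
  → nearest: 3 (3.4999 km)
Q3 at 55.1298°N, 38.2171°E:
  2: √((-0.1036·111.32)² + (-0.0476·63.81)²) = √(133.004369 + 9.225531) = 11.9260 km
  3: √((-0.0215·111.32)² + (0.0275·63.81)²) = √(5.728268 + 3.079235) = 2.9677 km
  4: √((0.0170·111.32)² + (0.1714·63.81)²) = √(3.581329 + 119.618713) = 11.0996 km
  5: √((0.0454·111.32)² + (0.0954·63.81)²) = √(25.542188 + 37.057340) = 7.9120 km
  6: √((0.0324·111.32)² + (-0.0606·63.81)²) = √(13.008775 + 14.952807) = 5.2879 km
  → nearest: 3 (2.9677 km)
Q4 at 55.1092°N, 38.2101°E:
  2: √((-0.0830·111.32)² + (-0.0406·63.81)²) = √(85.369469 + 6.711654) = 9.5959 km
  3: √((-0.0009·111.32)² + (0.0345·63.81)²) = √(0.010038 + 4.846360) = 2.2037 km
  4: √((0.0376·111.32)² + (0.1784·63.81)²) = √(17.519515 + 129.588717) = 12.1288 km
  5: √((0.0660·111.32)² + (0.1024·63.81)²) = √(53.980172 + 42.695038) = 9.8324 km
  6: √((0.0530·111.32)² + (-0.0536·63.81)²) = √(34.809528 + 11.697877) = 6.8196 km
  → nearest: 3 (2.2037 km)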